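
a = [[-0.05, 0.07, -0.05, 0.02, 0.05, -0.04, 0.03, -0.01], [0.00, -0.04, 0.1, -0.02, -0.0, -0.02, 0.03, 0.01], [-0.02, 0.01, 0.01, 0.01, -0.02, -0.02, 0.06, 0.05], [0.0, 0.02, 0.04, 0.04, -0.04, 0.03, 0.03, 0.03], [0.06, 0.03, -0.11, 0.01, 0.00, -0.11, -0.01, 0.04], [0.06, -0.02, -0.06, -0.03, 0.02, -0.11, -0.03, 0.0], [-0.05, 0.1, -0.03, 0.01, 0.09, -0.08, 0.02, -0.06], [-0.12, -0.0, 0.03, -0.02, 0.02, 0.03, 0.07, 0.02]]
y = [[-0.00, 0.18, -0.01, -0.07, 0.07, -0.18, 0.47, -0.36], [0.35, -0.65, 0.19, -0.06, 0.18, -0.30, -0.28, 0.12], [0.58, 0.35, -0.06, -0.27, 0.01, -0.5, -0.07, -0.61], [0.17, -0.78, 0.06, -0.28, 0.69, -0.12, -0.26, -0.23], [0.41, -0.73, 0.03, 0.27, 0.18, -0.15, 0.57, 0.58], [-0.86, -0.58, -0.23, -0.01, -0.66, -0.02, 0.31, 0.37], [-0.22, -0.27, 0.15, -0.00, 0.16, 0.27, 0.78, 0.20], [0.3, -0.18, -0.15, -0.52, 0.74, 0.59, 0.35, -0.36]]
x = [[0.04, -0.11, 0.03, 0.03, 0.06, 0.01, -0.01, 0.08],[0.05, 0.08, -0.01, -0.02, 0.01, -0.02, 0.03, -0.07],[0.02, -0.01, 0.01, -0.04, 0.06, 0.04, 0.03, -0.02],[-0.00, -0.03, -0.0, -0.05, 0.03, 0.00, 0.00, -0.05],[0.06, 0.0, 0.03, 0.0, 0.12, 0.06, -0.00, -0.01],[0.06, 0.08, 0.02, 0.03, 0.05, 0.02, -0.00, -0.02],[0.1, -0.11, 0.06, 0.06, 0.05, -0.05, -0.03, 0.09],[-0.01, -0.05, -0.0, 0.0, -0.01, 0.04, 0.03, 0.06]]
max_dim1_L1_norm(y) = 3.19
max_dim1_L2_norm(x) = 0.21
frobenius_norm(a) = 0.39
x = a @ y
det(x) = 0.00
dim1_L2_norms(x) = [0.16, 0.13, 0.09, 0.08, 0.15, 0.12, 0.21, 0.09]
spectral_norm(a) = 0.27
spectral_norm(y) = 1.80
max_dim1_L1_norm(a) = 0.44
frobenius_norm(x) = 0.38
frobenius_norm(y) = 3.08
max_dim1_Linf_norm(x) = 0.12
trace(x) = 0.25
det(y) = -0.01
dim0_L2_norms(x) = [0.15, 0.2, 0.08, 0.1, 0.17, 0.1, 0.06, 0.16]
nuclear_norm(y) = 7.12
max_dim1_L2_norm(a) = 0.18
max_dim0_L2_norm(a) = 0.19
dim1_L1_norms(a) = [0.32, 0.22, 0.2, 0.23, 0.37, 0.33, 0.44, 0.31]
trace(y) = -0.41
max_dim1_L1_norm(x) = 0.55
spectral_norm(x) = 0.28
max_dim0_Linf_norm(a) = 0.12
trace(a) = -0.11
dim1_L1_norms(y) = [1.34, 2.13, 2.45, 2.59, 2.92, 3.04, 2.05, 3.19]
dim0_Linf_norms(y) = [0.86, 0.78, 0.23, 0.52, 0.74, 0.59, 0.78, 0.61]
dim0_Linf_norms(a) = [0.12, 0.1, 0.11, 0.04, 0.09, 0.11, 0.07, 0.06]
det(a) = 0.00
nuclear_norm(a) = 0.82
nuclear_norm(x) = 0.78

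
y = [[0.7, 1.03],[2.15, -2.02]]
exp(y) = [[3.26,0.97],[2.03,0.69]]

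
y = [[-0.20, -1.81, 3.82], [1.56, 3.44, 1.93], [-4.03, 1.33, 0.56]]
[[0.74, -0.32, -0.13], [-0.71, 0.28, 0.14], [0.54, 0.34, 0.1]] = y @[[-0.18, -0.05, -0.01],[-0.18, 0.12, 0.05],[0.10, -0.03, -0.01]]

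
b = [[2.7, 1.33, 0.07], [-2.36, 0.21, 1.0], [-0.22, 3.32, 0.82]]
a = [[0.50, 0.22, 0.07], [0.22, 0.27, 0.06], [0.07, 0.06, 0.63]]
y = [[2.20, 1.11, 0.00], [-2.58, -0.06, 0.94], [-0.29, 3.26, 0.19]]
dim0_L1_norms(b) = [5.28, 4.86, 1.89]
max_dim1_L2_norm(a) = 0.64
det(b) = -6.76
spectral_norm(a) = 0.72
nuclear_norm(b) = 7.86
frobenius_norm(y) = 4.94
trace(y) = 2.33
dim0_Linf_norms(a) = [0.5, 0.27, 0.63]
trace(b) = 3.73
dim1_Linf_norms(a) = [0.5, 0.27, 0.63]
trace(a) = 1.40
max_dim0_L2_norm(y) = 3.44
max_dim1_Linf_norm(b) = 3.32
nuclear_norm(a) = 1.40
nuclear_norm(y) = 7.47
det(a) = 0.05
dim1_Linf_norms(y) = [2.2, 2.58, 3.26]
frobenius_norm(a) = 0.91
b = y + a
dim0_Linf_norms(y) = [2.58, 3.26, 0.94]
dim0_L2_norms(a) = [0.55, 0.35, 0.64]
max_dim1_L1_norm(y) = 3.74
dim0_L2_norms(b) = [3.59, 3.58, 1.3]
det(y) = -6.53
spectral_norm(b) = 3.91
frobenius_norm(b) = 5.24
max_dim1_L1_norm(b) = 4.36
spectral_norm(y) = 3.68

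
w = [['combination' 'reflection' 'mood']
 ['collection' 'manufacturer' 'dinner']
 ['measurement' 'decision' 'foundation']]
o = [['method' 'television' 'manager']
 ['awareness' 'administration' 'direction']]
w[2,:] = ['measurement', 'decision', 'foundation']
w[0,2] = 'mood'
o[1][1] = 'administration'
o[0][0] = 'method'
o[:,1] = ['television', 'administration']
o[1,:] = ['awareness', 'administration', 'direction']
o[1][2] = 'direction'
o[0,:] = ['method', 'television', 'manager']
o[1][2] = 'direction'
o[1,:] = ['awareness', 'administration', 'direction']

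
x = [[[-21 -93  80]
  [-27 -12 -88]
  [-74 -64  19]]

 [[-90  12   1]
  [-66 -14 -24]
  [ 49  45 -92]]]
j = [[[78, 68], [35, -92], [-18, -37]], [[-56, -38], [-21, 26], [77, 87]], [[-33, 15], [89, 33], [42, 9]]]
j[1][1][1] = 26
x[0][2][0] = -74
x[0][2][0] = -74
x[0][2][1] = -64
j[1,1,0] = -21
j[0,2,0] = -18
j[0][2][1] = -37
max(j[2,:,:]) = 89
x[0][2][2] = 19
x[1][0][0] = -90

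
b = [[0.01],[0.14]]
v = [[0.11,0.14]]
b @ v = [[0.00, 0.0], [0.02, 0.02]]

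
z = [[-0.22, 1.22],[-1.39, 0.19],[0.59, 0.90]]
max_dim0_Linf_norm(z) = 1.39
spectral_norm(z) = 1.53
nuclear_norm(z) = 3.05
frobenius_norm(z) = 2.16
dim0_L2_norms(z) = [1.53, 1.53]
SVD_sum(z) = [[-0.29, 1.20], [-0.12, 0.49], [-0.17, 0.72]] + [[0.07,  0.02], [-1.27,  -0.30], [0.76,  0.18]]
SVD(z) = [[0.81, -0.05],[0.33, 0.86],[0.48, -0.51]] @ diag([1.528024690948636, 1.525857314381435]) @ [[-0.23, 0.97], [-0.97, -0.23]]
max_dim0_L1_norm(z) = 2.31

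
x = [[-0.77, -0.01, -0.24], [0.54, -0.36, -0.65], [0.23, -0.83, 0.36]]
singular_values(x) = [1.12, 0.82, 0.66]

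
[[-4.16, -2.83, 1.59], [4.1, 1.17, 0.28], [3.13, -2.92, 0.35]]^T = [[-4.16,4.10,3.13], [-2.83,1.17,-2.92], [1.59,0.28,0.35]]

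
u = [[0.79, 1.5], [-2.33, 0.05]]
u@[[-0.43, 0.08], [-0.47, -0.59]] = [[-1.04, -0.82],[0.98, -0.22]]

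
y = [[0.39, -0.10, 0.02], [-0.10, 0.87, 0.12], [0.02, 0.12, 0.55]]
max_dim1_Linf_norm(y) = 0.87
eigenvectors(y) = [[-0.17,  0.94,  0.31], [0.94,  0.24,  -0.23], [0.29,  -0.25,  0.92]]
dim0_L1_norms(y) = [0.51, 1.09, 0.69]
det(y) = 0.17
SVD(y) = [[-0.17, -0.31, -0.94], [0.94, 0.23, -0.24], [0.29, -0.92, 0.25]] @ diag([0.9248299816730544, 0.5263302308962828, 0.35883978743066236]) @ [[-0.17, 0.94, 0.29], [-0.31, 0.23, -0.92], [-0.94, -0.24, 0.25]]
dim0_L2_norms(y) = [0.4, 0.88, 0.56]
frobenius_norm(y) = 1.12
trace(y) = 1.81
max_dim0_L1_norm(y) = 1.09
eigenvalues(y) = [0.92, 0.36, 0.53]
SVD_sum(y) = [[0.03, -0.14, -0.04], [-0.14, 0.82, 0.25], [-0.04, 0.25, 0.08]] + [[0.05, -0.04, 0.15], [-0.04, 0.03, -0.11], [0.15, -0.11, 0.45]] + [[0.32, 0.08, -0.08], [0.08, 0.02, -0.02], [-0.08, -0.02, 0.02]]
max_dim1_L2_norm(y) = 0.88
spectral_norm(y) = 0.92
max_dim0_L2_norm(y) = 0.88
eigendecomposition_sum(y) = [[0.03, -0.14, -0.04],[-0.14, 0.82, 0.25],[-0.04, 0.25, 0.08]] + [[0.32,0.08,-0.08], [0.08,0.02,-0.02], [-0.08,-0.02,0.02]] + [[0.05,-0.04,0.15], [-0.04,0.03,-0.11], [0.15,-0.11,0.45]]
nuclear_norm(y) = 1.81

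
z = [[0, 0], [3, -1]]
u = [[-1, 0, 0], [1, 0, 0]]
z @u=[[0, 0, 0], [-4, 0, 0]]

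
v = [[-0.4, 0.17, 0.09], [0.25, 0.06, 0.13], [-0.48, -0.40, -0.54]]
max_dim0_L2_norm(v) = 0.67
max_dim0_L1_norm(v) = 1.13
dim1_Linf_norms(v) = [0.4, 0.25, 0.54]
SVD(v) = [[-0.17, -0.95, 0.27], [0.31, 0.21, 0.93], [-0.94, 0.24, 0.26]] @ diag([0.875710630610039, 0.44170874025720264, 0.004927496013482615]) @ [[0.68, 0.42, 0.61], [0.72, -0.55, -0.42], [-0.16, -0.72, 0.67]]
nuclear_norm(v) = 1.32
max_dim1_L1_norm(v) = 1.42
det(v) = -0.00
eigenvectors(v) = [[-0.03+0.30j, -0.03-0.30j, (0.16+0j)], [0.27-0.08j, 0.27+0.08j, 0.72+0.00j], [-0.91+0.00j, -0.91-0.00j, -0.68+0.00j]]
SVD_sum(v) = [[-0.10,-0.06,-0.09], [0.19,0.11,0.17], [-0.56,-0.34,-0.5]] + [[-0.3,0.23,0.18], [0.07,-0.05,-0.04], [0.08,-0.06,-0.04]] + [[-0.00, -0.00, 0.00], [-0.00, -0.00, 0.0], [-0.0, -0.0, 0.00]]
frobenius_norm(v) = 0.98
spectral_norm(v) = 0.88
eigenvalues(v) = [(-0.44+0.12j), (-0.44-0.12j), (-0.01+0j)]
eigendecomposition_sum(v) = [[(-0.2+0.06j), 0.09+0.08j, 0.05+0.09j], [0.13+0.15j, (0.04-0.1j), 0.07-0.08j], [(-0.24-0.58j), (-0.21+0.28j), (-0.27+0.17j)]] + [[-0.20-0.06j, 0.09-0.08j, (0.05-0.09j)], [(0.13-0.15j), 0.04+0.10j, 0.07+0.08j], [(-0.24+0.58j), -0.21-0.28j, (-0.27-0.17j)]] + [[-0.00-0.00j, (-0+0j), (-0-0j)], [(-0-0j), -0.01+0.00j, (-0-0j)], [0j, (0.01-0j), 0j]]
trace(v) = -0.88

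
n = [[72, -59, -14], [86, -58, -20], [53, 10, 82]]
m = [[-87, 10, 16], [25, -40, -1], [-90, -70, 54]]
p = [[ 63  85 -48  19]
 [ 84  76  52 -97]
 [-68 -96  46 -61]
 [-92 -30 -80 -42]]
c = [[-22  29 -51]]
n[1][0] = 86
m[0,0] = -87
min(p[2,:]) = -96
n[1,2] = -20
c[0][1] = 29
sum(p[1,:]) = 115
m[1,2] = -1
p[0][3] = 19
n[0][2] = -14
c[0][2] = -51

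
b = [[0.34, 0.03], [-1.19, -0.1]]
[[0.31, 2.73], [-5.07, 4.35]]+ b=[[0.65, 2.76], [-6.26, 4.25]]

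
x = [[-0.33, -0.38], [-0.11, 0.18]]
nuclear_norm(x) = 0.71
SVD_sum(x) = [[-0.31, -0.4], [0.05, 0.06]] + [[-0.02, 0.02], [-0.16, 0.12]]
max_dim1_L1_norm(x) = 0.71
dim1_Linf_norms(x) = [0.38, 0.18]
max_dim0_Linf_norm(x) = 0.38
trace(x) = -0.15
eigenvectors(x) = [[-0.98, 0.55], [-0.19, -0.84]]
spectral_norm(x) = 0.51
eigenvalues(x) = [-0.4, 0.25]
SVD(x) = [[-0.99, 0.15], [0.15, 0.99]] @ diag([0.5080585463165435, 0.1991896420869335]) @ [[0.61, 0.79], [-0.79, 0.61]]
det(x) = -0.10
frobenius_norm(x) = 0.55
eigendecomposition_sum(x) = [[-0.36, -0.23], [-0.07, -0.04]] + [[0.03, -0.15], [-0.04, 0.22]]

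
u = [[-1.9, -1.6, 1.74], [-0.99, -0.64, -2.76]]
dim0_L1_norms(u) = [2.89, 2.24, 4.5]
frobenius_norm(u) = 4.27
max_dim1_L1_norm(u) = 5.24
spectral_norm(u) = 3.32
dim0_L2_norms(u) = [2.14, 1.72, 3.26]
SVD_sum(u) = [[-0.50, -0.52, 2.29], [0.48, 0.50, -2.18]] + [[-1.40,-1.08,-0.55], [-1.47,-1.14,-0.58]]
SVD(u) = [[-0.72, 0.69], [0.69, 0.72]] @ diag([3.31696160252444, 2.683778256000018]) @ [[0.21, 0.22, -0.95], [-0.76, -0.58, -0.30]]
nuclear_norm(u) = 6.00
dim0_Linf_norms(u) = [1.9, 1.6, 2.76]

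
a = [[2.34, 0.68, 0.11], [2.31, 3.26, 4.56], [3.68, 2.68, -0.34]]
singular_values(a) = [7.06, 3.61, 0.78]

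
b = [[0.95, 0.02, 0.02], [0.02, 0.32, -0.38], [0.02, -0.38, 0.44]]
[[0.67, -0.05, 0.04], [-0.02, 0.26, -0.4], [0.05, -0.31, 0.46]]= b @ [[0.71, -0.06, 0.03],[-0.06, 0.51, -0.27],[0.03, -0.27, 0.82]]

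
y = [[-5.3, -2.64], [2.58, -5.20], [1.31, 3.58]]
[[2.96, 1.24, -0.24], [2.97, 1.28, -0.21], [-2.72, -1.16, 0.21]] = y @ [[-0.22,-0.09,0.02], [-0.68,-0.29,0.05]]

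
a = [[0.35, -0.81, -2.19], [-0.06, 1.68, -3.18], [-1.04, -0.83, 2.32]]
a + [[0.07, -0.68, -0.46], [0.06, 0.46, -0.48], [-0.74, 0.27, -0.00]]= [[0.42, -1.49, -2.65], [0.00, 2.14, -3.66], [-1.78, -0.56, 2.32]]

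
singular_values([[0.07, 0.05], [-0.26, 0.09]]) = [0.28, 0.07]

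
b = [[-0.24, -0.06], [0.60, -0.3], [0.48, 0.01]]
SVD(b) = [[-0.26, -0.54],[0.79, -0.60],[0.55, 0.60]] @ diag([0.8314262842965474, 0.22456699174374833]) @ [[0.97, -0.26], [0.26, 0.97]]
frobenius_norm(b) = 0.86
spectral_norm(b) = 0.83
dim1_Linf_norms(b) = [0.24, 0.6, 0.48]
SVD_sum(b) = [[-0.21, 0.06], [0.63, -0.17], [0.45, -0.12]] + [[-0.03, -0.12],[-0.03, -0.13],[0.03, 0.13]]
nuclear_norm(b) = 1.06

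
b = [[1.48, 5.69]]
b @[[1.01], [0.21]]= [[2.69]]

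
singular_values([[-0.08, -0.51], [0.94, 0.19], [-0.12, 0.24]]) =[0.98, 0.54]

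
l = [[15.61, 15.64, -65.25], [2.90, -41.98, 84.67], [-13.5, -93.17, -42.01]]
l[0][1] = 15.64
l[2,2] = -42.01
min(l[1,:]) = -41.98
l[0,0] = 15.61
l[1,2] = 84.67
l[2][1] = -93.17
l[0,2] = -65.25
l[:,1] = [15.64, -41.98, -93.17]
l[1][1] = -41.98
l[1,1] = -41.98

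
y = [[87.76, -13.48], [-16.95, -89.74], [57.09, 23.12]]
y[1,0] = -16.95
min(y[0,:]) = -13.48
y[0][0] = 87.76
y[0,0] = 87.76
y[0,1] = -13.48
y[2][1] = 23.12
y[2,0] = 57.09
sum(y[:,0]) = 127.9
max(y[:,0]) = 87.76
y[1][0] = -16.95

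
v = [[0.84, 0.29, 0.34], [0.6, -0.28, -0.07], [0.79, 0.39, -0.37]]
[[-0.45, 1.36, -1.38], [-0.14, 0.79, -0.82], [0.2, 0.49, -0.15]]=v @ [[-0.25, 1.29, -1.24],[0.19, -0.32, 0.65],[-0.87, 1.10, -1.55]]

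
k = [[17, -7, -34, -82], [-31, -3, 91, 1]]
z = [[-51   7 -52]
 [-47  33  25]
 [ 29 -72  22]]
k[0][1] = -7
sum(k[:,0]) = -14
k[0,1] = -7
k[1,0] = -31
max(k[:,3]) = 1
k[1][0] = -31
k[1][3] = 1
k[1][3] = 1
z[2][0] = 29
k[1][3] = 1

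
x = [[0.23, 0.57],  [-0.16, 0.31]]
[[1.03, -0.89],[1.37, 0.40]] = x@[[-2.85, -3.10], [2.96, -0.31]]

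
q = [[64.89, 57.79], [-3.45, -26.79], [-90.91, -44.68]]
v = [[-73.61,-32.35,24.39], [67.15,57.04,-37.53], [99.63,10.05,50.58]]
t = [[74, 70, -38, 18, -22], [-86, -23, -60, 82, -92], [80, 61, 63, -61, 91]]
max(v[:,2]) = 50.58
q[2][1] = -44.68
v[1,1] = 57.04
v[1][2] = -37.53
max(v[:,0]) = 99.63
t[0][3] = 18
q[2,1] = -44.68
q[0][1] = 57.79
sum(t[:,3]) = 39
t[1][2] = -60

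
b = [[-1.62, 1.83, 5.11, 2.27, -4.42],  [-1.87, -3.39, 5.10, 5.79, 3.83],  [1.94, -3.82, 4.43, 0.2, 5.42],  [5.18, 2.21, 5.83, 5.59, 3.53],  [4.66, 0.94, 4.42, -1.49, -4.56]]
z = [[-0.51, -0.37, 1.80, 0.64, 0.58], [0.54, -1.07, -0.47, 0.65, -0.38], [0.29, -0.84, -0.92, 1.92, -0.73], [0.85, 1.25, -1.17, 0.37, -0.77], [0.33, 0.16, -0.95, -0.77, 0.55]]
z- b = [[1.11, -2.20, -3.31, -1.63, 5.00], [2.41, 2.32, -5.57, -5.14, -4.21], [-1.65, 2.98, -5.35, 1.72, -6.15], [-4.33, -0.96, -7.0, -5.22, -4.30], [-4.33, -0.78, -5.37, 0.72, 5.11]]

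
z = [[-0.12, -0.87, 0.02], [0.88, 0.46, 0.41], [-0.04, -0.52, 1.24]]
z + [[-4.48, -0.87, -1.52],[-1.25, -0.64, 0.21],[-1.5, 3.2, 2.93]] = [[-4.6, -1.74, -1.50], [-0.37, -0.18, 0.62], [-1.54, 2.68, 4.17]]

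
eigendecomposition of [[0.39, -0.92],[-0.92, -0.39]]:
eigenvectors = [[0.83, 0.55], [-0.55, 0.83]]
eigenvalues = [1.0, -1.0]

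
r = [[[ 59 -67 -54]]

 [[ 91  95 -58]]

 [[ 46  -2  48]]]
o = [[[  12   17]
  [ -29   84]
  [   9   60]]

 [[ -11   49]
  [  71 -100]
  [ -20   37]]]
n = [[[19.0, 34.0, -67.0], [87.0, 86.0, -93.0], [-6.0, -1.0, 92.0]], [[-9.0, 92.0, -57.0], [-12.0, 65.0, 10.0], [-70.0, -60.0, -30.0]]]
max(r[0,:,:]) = 59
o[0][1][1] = 84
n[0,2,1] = -1.0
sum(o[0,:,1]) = 161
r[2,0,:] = [46, -2, 48]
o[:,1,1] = [84, -100]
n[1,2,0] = -70.0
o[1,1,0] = 71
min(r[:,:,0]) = 46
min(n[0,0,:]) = -67.0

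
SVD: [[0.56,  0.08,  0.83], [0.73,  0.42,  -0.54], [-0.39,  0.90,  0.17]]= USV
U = [[-0.87, -0.42, 0.27], [0.44, -0.9, 0.01], [0.24, 0.12, 0.96]]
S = [1.01, 1.0, 0.99]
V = [[-0.26, 0.32, -0.91], [-0.94, -0.30, 0.16], [-0.22, 0.90, 0.38]]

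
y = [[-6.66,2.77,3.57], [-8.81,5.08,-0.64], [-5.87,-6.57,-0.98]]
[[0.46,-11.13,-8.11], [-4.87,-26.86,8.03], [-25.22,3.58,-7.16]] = y@ [[1.66, 1.63, 0.14], [2.12, -2.25, 1.43], [1.58, 1.67, -3.12]]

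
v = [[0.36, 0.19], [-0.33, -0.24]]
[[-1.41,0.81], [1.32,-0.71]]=v @ [[-3.65, 2.51], [-0.49, -0.50]]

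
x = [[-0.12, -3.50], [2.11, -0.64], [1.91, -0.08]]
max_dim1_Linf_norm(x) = 3.5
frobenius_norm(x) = 4.56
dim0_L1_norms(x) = [4.14, 4.22]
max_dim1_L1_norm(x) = 3.62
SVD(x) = [[-0.94, 0.32], [-0.3, -0.68], [-0.14, -0.66]] @ diag([3.5931384293103212, 2.805344226260542]) @ [[-0.22, 0.98], [-0.98, -0.22]]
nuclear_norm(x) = 6.40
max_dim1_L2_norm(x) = 3.5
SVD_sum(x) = [[0.75, -3.3], [0.24, -1.06], [0.11, -0.49]] + [[-0.87,-0.2],[1.87,0.42],[1.8,0.41]]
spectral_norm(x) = 3.59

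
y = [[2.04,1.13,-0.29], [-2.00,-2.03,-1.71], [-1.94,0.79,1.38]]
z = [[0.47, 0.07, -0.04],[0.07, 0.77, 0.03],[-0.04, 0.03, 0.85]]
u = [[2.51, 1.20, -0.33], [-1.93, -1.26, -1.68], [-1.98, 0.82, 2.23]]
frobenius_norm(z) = 1.25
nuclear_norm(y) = 7.14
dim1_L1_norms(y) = [3.46, 5.74, 4.11]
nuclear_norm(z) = 2.09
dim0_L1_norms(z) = [0.58, 0.87, 0.92]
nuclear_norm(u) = 7.62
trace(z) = 2.09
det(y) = 5.51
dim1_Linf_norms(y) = [2.04, 2.03, 1.94]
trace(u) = 3.48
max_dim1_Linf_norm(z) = 0.85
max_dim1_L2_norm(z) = 0.85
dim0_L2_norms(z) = [0.48, 0.77, 0.85]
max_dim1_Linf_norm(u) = 2.51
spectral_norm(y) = 3.89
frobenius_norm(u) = 5.05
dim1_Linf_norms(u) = [2.51, 1.93, 2.23]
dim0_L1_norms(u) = [6.42, 3.28, 4.24]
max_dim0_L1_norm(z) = 0.92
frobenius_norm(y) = 4.78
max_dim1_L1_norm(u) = 5.03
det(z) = 0.30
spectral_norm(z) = 0.86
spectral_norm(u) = 3.91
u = z + y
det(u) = 6.91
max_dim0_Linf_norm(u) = 2.51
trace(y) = 1.39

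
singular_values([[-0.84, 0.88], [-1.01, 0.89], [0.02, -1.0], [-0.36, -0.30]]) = [1.96, 0.81]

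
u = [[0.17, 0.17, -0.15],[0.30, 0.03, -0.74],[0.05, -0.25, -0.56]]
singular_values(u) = [0.99, 0.34, 0.0]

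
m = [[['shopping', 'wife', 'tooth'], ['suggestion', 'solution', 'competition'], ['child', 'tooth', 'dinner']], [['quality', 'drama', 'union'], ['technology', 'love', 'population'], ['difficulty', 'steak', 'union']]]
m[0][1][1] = 'solution'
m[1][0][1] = 'drama'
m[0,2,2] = 'dinner'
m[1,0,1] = 'drama'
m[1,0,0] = 'quality'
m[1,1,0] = 'technology'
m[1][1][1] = 'love'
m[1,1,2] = 'population'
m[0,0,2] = 'tooth'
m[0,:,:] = [['shopping', 'wife', 'tooth'], ['suggestion', 'solution', 'competition'], ['child', 'tooth', 'dinner']]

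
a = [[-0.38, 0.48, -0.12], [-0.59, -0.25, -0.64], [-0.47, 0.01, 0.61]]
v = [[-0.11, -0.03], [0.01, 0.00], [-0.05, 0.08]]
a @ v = [[0.05, 0.0], [0.09, -0.03], [0.02, 0.06]]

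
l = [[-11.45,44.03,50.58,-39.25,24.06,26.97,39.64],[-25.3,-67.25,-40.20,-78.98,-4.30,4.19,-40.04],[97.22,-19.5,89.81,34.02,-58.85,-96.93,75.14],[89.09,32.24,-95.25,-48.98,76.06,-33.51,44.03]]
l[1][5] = 4.19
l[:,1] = [44.03, -67.25, -19.5, 32.24]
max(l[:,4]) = 76.06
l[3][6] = 44.03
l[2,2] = 89.81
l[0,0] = -11.45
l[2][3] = 34.02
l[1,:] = [-25.3, -67.25, -40.2, -78.98, -4.3, 4.19, -40.04]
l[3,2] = -95.25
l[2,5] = -96.93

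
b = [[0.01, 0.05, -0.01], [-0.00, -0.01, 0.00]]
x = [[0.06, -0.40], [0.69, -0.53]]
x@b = [[0.0, 0.01, -0.00], [0.01, 0.04, -0.01]]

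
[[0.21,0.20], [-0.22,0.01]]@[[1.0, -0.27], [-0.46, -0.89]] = [[0.12, -0.23], [-0.22, 0.05]]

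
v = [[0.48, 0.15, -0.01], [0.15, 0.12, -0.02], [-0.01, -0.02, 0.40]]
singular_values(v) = [0.54, 0.4, 0.06]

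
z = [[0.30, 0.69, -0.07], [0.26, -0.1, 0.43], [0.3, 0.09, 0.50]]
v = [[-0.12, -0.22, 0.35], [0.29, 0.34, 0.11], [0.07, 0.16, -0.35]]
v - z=[[-0.42, -0.91, 0.42], [0.03, 0.44, -0.32], [-0.23, 0.07, -0.85]]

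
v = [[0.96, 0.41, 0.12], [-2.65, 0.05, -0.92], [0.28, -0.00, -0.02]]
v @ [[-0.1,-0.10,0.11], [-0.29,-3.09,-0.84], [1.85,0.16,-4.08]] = [[0.01,-1.34,-0.73],[-1.45,-0.04,3.42],[-0.06,-0.03,0.11]]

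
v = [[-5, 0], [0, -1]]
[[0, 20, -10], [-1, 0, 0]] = v @ [[0, -4, 2], [1, 0, 0]]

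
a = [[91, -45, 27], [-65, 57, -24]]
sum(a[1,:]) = -32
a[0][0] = 91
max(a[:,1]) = 57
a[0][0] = 91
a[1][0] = -65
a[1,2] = -24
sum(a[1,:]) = -32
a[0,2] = 27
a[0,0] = 91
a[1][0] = -65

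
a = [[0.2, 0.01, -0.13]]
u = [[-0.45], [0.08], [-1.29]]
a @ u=[[0.08]]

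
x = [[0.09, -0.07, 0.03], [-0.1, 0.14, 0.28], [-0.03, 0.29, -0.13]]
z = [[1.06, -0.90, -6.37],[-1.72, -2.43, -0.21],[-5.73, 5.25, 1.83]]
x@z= [[0.04,0.25,-0.5], [-1.95,1.22,1.12], [0.21,-1.36,-0.11]]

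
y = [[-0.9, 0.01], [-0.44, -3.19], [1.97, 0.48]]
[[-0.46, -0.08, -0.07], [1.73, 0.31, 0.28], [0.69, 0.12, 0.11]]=y @ [[0.50, 0.09, 0.08], [-0.61, -0.11, -0.1]]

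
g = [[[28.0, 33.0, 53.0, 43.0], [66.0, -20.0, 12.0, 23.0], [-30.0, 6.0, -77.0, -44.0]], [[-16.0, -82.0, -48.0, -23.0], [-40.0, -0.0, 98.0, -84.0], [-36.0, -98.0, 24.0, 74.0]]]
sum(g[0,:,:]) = 93.0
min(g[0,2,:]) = -77.0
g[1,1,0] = -40.0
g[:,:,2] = [[53.0, 12.0, -77.0], [-48.0, 98.0, 24.0]]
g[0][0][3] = 43.0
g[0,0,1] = 33.0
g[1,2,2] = 24.0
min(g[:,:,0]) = -40.0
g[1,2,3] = 74.0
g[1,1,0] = -40.0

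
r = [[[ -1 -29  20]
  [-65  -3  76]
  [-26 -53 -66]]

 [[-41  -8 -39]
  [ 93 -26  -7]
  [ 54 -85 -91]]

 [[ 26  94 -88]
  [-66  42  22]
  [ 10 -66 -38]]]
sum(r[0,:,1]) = -85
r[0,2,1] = -53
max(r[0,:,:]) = 76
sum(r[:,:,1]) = -134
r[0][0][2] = 20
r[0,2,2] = -66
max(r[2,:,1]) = 94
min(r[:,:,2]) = -91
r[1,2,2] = -91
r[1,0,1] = -8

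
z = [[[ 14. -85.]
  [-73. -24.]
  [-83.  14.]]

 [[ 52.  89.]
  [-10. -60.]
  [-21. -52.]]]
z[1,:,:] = [[52.0, 89.0], [-10.0, -60.0], [-21.0, -52.0]]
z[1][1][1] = -60.0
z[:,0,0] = [14.0, 52.0]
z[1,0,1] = 89.0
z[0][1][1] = -24.0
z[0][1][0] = -73.0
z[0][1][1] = -24.0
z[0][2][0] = -83.0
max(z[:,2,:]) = 14.0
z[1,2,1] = -52.0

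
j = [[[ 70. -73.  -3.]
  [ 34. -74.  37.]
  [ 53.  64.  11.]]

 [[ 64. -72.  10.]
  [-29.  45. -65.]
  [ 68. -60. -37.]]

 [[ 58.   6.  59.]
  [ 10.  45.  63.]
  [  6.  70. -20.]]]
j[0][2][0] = 53.0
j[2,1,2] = 63.0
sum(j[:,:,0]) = 334.0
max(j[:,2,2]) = 11.0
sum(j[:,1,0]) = 15.0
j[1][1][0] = -29.0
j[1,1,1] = 45.0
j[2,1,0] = 10.0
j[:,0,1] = [-73.0, -72.0, 6.0]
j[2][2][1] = 70.0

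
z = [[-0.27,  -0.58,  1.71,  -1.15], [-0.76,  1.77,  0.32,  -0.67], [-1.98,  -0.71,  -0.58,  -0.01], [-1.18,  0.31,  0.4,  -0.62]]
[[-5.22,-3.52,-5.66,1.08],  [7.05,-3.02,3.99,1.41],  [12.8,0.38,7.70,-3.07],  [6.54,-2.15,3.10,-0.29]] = z @ [[-7.11, 1.48, -4.00, 1.15],[2.47, -1.33, 1.74, 0.82],[-0.88, -4.03, -1.79, 0.38],[3.65, -2.61, 2.32, -1.06]]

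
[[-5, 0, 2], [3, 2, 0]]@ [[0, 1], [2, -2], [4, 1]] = [[8, -3], [4, -1]]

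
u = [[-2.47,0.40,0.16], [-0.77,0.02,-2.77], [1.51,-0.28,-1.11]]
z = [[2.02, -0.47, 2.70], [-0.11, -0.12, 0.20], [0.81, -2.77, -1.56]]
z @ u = [[-0.55, 0.04, -1.37], [0.67, -0.1, 0.09], [-2.22, 0.71, 9.53]]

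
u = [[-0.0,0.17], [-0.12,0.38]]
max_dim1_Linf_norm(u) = 0.38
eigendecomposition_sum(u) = [[0.08, -0.04], [0.03, -0.02]] + [[-0.08, 0.21], [-0.15, 0.4]]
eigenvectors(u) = [[-0.93, -0.47], [-0.36, -0.88]]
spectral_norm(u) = 0.43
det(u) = 0.02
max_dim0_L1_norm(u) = 0.55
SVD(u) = [[-0.38, -0.92],[-0.92, 0.38]] @ diag([0.43064604702171044, 0.0473706890869744]) @ [[0.26, -0.97], [-0.97, -0.26]]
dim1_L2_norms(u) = [0.17, 0.4]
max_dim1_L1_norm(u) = 0.5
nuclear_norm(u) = 0.48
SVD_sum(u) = [[-0.04,0.16], [-0.10,0.38]] + [[0.04,  0.01], [-0.02,  -0.00]]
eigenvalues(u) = [0.06, 0.32]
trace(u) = 0.38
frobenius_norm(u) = 0.43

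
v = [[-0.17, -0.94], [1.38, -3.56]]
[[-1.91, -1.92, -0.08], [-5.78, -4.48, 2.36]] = v@[[0.71, 1.37, 1.32], [1.90, 1.79, -0.15]]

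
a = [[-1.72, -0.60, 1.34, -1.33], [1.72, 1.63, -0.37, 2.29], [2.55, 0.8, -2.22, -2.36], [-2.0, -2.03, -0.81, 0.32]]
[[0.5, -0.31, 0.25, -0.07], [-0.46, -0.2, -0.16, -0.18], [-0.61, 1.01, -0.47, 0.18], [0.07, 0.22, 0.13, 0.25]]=a@[[0.05,0.15,-0.07,0.1], [-0.21,-0.18,-0.03,-0.21], [0.30,-0.23,0.10,-0.03], [-0.04,-0.11,0.02,-0.01]]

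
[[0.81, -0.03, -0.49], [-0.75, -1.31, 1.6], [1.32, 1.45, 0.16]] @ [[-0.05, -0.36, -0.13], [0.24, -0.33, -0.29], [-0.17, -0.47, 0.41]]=[[0.04,-0.05,-0.3], [-0.55,-0.05,1.13], [0.25,-1.03,-0.53]]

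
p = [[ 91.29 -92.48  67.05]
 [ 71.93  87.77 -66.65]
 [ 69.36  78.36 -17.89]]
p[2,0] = 69.36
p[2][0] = 69.36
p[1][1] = 87.77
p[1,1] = 87.77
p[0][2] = 67.05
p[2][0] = 69.36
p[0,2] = 67.05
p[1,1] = 87.77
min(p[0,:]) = -92.48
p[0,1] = -92.48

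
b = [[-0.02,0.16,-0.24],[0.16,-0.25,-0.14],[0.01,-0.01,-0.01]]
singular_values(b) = [0.33, 0.28, 0.0]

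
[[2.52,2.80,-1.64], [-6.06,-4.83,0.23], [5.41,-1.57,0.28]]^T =[[2.52, -6.06, 5.41],[2.80, -4.83, -1.57],[-1.64, 0.23, 0.28]]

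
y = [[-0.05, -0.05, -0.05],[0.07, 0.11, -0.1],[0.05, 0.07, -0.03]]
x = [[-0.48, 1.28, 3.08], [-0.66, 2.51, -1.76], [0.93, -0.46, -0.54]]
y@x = [[0.01, -0.17, -0.04], [-0.20, 0.41, 0.08], [-0.1, 0.25, 0.05]]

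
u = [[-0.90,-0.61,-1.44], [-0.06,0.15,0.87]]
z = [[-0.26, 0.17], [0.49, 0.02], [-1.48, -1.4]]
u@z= [[2.07,1.85], [-1.2,-1.23]]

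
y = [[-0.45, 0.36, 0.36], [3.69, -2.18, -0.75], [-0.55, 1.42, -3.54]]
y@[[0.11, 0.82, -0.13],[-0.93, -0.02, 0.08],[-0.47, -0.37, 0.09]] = [[-0.55, -0.51, 0.12],[2.79, 3.35, -0.72],[0.28, 0.83, -0.13]]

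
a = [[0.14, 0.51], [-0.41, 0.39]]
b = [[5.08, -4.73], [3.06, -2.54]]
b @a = [[2.65, 0.75], [1.47, 0.57]]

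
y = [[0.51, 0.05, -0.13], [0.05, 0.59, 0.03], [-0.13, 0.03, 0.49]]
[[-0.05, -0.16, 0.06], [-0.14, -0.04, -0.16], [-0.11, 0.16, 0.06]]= y @ [[-0.14, -0.24, 0.20], [-0.21, -0.06, -0.3], [-0.25, 0.27, 0.19]]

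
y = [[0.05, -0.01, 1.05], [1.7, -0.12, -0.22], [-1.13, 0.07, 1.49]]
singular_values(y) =[2.41, 1.32, 0.0]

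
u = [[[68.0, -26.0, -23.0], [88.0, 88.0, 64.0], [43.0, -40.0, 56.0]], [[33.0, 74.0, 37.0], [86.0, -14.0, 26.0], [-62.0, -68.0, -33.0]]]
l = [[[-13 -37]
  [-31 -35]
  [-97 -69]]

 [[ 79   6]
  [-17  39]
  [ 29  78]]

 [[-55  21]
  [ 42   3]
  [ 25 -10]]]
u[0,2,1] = -40.0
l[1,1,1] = 39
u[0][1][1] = 88.0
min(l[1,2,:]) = 29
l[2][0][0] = -55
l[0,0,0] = -13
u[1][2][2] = -33.0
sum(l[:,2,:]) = -44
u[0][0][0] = 68.0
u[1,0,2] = 37.0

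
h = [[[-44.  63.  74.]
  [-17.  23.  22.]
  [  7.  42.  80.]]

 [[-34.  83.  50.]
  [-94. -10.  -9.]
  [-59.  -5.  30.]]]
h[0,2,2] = 80.0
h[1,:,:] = [[-34.0, 83.0, 50.0], [-94.0, -10.0, -9.0], [-59.0, -5.0, 30.0]]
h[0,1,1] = 23.0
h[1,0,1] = 83.0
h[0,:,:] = [[-44.0, 63.0, 74.0], [-17.0, 23.0, 22.0], [7.0, 42.0, 80.0]]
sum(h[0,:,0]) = -54.0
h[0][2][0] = 7.0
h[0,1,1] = 23.0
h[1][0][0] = -34.0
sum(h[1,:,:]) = -48.0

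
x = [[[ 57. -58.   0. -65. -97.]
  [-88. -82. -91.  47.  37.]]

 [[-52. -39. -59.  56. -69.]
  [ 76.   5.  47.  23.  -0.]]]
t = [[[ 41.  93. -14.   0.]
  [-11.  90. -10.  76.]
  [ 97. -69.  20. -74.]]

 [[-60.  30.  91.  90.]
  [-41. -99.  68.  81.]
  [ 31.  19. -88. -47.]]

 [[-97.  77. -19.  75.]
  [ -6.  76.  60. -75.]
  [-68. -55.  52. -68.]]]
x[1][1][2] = 47.0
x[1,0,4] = -69.0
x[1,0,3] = 56.0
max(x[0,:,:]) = 57.0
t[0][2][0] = 97.0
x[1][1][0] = 76.0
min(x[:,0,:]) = -97.0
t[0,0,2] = -14.0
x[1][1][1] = 5.0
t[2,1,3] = -75.0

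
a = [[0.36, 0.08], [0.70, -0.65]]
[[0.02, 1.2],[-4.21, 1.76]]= a@ [[-1.12, 3.18], [5.27, 0.72]]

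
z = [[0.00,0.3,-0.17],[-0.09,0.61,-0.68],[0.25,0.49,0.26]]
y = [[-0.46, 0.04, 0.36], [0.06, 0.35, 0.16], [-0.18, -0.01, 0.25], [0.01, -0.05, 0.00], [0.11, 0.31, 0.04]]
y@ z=[[0.09,  0.06,  0.14], [0.01,  0.31,  -0.21], [0.06,  0.06,  0.1], [0.00,  -0.03,  0.03], [-0.02,  0.24,  -0.22]]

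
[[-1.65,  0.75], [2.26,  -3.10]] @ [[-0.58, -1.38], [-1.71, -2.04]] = [[-0.33, 0.75], [3.99, 3.21]]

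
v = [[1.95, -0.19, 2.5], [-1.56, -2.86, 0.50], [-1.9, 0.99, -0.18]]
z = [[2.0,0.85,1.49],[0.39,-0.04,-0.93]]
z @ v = [[-0.26, -1.34, 5.16], [2.59, -0.88, 1.12]]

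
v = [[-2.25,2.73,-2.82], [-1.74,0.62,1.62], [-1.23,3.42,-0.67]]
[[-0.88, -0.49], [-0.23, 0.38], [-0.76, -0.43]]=v @ [[0.12, -0.14], [-0.17, -0.15], [0.05, 0.14]]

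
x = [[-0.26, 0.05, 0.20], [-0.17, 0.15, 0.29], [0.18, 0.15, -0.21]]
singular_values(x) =[0.54, 0.21, 0.08]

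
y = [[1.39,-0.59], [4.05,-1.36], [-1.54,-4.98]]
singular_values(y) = [5.22, 4.52]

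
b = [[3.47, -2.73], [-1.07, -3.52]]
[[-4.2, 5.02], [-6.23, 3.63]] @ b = [[-19.95, -6.2], [-25.5, 4.23]]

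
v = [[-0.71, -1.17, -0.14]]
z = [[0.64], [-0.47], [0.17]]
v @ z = [[0.07]]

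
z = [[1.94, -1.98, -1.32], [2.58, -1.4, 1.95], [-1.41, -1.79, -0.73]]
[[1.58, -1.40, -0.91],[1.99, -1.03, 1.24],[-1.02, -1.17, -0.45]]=z @ [[0.77,-0.03,-0.02], [-0.03,0.68,0.0], [-0.02,0.00,0.66]]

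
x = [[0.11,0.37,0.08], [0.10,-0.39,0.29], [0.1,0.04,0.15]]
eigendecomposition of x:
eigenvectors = [[-0.78, -0.85, 0.56], [-0.33, 0.16, -0.83], [-0.53, 0.5, -0.04]]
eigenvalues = [0.32, -0.01, -0.44]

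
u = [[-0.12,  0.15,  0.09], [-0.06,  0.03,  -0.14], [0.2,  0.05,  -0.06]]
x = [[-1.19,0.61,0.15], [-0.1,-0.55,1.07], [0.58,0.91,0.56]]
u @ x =[[0.18,-0.07,0.19], [-0.01,-0.18,-0.06], [-0.28,0.04,0.05]]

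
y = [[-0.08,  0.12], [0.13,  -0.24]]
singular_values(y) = [0.31, 0.01]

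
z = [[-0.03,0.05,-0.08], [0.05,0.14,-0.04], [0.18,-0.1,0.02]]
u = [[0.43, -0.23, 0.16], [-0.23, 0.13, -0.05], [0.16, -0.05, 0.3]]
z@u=[[-0.04,0.02,-0.03], [-0.02,0.01,-0.01], [0.1,-0.06,0.04]]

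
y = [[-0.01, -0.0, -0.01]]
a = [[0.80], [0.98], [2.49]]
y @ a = [[-0.03]]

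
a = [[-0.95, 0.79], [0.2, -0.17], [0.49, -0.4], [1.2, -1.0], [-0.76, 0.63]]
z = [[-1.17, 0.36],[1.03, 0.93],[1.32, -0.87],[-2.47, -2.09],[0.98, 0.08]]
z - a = [[-0.22, -0.43], [0.83, 1.1], [0.83, -0.47], [-3.67, -1.09], [1.74, -0.55]]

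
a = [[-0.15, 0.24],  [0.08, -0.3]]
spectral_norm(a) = 0.42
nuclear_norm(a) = 0.48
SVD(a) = [[-0.67, 0.74], [0.74, 0.67]] @ diag([0.4155050491959139, 0.06209310825446814]) @ [[0.39, -0.92],[-0.92, -0.39]]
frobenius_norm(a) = 0.42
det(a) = 0.03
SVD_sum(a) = [[-0.11, 0.26], [0.12, -0.28]] + [[-0.04, -0.02], [-0.04, -0.02]]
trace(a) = -0.45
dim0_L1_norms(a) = [0.23, 0.54]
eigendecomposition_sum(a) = [[-0.05, -0.05],[-0.02, -0.02]] + [[-0.10, 0.29], [0.10, -0.28]]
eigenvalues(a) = [-0.07, -0.38]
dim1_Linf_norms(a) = [0.24, 0.3]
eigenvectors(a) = [[0.95, -0.72], [0.33, 0.7]]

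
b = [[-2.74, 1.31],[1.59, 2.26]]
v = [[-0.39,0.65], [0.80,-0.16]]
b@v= [[2.12, -1.99], [1.19, 0.67]]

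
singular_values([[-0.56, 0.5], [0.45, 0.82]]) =[0.97, 0.71]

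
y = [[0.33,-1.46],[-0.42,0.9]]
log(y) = [[(-0.9+2.11j),  (-1.66+2.75j)], [-0.48+0.79j,  -0.25+1.03j]]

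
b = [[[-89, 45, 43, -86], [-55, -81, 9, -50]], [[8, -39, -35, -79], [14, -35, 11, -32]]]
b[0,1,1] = -81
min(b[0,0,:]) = -89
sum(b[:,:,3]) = -247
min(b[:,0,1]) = -39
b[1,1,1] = -35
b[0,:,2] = [43, 9]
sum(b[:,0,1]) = 6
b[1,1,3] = -32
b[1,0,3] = -79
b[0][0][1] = 45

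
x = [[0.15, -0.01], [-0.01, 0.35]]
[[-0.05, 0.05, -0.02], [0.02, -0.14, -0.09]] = x @ [[-0.34, 0.33, -0.12],[0.06, -0.4, -0.27]]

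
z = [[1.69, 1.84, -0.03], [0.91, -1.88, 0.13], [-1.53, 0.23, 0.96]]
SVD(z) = [[-0.89, -0.08, 0.46],[0.35, -0.76, 0.55],[0.30, 0.64, 0.7]] @ diag([2.7850846737357347, 2.3679702581682713, 0.7572451495736411]) @ [[-0.59, -0.8, 0.13], [-0.77, 0.60, 0.22], [0.25, -0.03, 0.97]]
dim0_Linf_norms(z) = [1.69, 1.88, 0.96]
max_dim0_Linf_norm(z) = 1.88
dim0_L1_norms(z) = [4.13, 3.95, 1.12]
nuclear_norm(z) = 5.91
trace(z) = 0.77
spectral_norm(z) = 2.79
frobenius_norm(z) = 3.73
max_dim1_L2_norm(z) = 2.5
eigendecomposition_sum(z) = [[1.97, 0.92, 0.05], [0.37, 0.17, 0.01], [-2.64, -1.23, -0.07]] + [[-0.05, -0.04, -0.04], [0.04, 0.03, 0.03], [1.25, 0.87, 1.06]] + [[-0.23, 0.95, -0.04], [0.50, -2.08, 0.09], [-0.14, 0.59, -0.02]]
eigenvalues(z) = [2.07, 1.03, -2.33]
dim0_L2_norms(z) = [2.45, 2.64, 0.97]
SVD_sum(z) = [[1.45, 1.97, -0.32], [-0.58, -0.78, 0.13], [-0.49, -0.67, 0.11]] + [[0.15,  -0.12,  -0.04],[1.38,  -1.08,  -0.40],[-1.17,  0.92,  0.34]] + [[0.09, -0.01, 0.33], [0.10, -0.01, 0.40], [0.14, -0.02, 0.51]]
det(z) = -4.99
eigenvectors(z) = [[-0.6, 0.04, -0.40], [-0.11, -0.03, 0.88], [0.80, -1.00, -0.25]]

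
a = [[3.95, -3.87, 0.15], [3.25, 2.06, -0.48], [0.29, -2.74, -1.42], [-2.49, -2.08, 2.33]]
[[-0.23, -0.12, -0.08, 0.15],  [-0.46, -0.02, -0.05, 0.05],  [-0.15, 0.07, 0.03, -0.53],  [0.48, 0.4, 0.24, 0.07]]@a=[[-1.7, 0.55, 0.49], [-2.02, 1.77, 0.13], [0.96, 1.74, -1.33], [3.09, -1.84, -0.3]]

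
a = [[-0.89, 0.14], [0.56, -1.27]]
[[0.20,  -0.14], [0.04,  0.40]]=a @ [[-0.25, 0.11], [-0.14, -0.27]]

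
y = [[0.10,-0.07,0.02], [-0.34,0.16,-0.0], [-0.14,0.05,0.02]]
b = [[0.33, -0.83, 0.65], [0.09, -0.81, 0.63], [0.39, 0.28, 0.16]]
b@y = [[0.22, -0.12, 0.02], [0.2, -0.1, 0.01], [-0.08, 0.03, 0.01]]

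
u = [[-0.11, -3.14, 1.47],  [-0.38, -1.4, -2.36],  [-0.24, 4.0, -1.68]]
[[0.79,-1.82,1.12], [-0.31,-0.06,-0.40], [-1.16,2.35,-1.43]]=u @ [[0.47, -0.19, 0.17], [-0.19, 0.48, -0.23], [0.17, -0.23, 0.28]]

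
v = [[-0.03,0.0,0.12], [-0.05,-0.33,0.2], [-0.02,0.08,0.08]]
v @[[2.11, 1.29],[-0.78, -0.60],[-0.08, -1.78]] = [[-0.07, -0.25],[0.14, -0.22],[-0.11, -0.22]]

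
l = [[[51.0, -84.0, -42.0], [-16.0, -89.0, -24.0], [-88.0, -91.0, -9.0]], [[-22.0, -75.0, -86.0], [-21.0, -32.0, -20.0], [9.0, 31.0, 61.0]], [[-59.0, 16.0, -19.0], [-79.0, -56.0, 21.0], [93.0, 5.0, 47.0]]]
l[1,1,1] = -32.0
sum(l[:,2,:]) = 58.0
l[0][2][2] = -9.0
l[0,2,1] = -91.0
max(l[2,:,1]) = 16.0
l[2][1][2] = 21.0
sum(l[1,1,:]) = -73.0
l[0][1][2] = -24.0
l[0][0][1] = -84.0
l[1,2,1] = 31.0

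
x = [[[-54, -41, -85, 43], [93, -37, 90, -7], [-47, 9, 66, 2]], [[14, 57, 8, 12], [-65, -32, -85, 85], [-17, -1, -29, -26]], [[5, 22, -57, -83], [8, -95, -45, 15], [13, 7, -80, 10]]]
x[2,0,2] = -57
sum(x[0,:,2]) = 71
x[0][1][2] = 90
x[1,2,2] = -29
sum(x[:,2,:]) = -93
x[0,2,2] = 66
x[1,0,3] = 12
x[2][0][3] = -83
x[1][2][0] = -17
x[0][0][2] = -85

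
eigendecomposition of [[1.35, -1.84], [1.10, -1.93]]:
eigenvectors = [[0.91, 0.6], [0.41, 0.80]]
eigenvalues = [0.53, -1.11]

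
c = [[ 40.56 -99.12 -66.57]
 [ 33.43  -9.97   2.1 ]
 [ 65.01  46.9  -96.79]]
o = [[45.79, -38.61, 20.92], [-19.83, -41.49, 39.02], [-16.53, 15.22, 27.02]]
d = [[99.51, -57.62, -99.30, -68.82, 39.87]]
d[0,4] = 39.87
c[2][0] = 65.01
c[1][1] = -9.97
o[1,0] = -19.83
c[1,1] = -9.97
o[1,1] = -41.49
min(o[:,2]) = 20.92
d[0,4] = 39.87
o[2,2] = 27.02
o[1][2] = 39.02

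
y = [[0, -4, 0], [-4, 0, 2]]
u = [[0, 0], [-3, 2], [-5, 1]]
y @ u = [[12, -8], [-10, 2]]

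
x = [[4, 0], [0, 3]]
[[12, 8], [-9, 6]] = x @ [[3, 2], [-3, 2]]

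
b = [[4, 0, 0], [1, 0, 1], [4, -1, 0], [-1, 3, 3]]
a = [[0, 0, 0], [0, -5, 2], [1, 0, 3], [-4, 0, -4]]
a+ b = [[4, 0, 0], [1, -5, 3], [5, -1, 3], [-5, 3, -1]]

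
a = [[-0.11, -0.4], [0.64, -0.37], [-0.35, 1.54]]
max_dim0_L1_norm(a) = 2.31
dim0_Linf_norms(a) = [0.64, 1.54]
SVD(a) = [[0.21, 0.4], [0.32, -0.89], [-0.93, -0.22]] @ diag([1.7018203702971701, 0.5625899281373629]) @ [[0.30,-0.95], [-0.95,-0.30]]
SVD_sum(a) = [[0.10, -0.33],[0.16, -0.52],[-0.47, 1.50]] + [[-0.21, -0.07], [0.48, 0.15], [0.12, 0.04]]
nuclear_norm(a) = 2.26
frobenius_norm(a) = 1.79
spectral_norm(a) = 1.70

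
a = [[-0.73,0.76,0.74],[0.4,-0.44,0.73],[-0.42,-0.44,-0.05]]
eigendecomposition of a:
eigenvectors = [[-0.83+0.00j, (0.02+0.57j), (0.02-0.57j)], [0.56+0.00j, (0.01+0.55j), (0.01-0.55j)], [-0.09+0.00j, -0.61+0.00j, -0.61-0.00j]]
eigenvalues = [(-1.16+0j), (-0.03+0.8j), (-0.03-0.8j)]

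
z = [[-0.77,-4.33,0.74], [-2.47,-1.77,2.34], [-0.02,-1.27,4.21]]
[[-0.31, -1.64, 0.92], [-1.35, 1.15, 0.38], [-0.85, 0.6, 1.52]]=z @[[0.37,-0.56,0.28],[-0.03,0.53,-0.21],[-0.21,0.30,0.3]]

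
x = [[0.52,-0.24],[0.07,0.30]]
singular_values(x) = [0.58, 0.3]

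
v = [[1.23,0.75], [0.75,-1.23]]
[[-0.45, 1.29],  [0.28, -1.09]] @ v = [[0.41, -1.92],[-0.47, 1.55]]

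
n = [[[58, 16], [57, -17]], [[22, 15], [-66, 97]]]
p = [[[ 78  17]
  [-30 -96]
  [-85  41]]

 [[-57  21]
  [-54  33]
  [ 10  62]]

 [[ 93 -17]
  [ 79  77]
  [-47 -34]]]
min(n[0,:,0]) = 57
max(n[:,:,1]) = 97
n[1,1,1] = 97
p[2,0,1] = -17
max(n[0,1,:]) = 57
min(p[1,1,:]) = -54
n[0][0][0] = 58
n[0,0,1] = 16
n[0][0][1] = 16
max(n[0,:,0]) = 58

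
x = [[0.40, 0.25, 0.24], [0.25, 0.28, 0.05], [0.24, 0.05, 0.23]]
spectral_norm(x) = 0.70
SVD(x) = [[-0.75,0.08,-0.65], [-0.50,-0.72,0.48], [-0.43,0.69,0.58]] @ diag([0.7031743046378549, 0.20504321510649345, 0.0017824802556519093]) @ [[-0.75, -0.5, -0.43],[0.08, -0.72, 0.69],[-0.65, 0.48, 0.58]]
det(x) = 0.00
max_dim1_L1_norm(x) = 0.89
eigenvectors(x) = [[0.75, 0.65, 0.08], [0.50, -0.48, -0.72], [0.43, -0.58, 0.69]]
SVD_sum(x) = [[0.40, 0.26, 0.23], [0.26, 0.17, 0.15], [0.23, 0.15, 0.13]] + [[0.0, -0.01, 0.01], [-0.01, 0.11, -0.1], [0.01, -0.1, 0.10]] + [[0.00,-0.00,-0.0], [-0.0,0.0,0.00], [-0.00,0.0,0.00]]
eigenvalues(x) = [0.7, 0.0, 0.21]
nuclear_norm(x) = 0.91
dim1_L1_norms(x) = [0.89, 0.58, 0.52]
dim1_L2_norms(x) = [0.53, 0.38, 0.34]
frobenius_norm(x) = 0.73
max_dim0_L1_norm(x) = 0.89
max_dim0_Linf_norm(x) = 0.4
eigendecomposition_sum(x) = [[0.4, 0.26, 0.23], [0.26, 0.17, 0.15], [0.23, 0.15, 0.13]] + [[0.0, -0.0, -0.0], [-0.0, 0.00, 0.00], [-0.0, 0.00, 0.00]] + [[0.0, -0.01, 0.01], [-0.01, 0.11, -0.1], [0.01, -0.10, 0.10]]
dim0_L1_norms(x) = [0.89, 0.58, 0.52]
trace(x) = 0.91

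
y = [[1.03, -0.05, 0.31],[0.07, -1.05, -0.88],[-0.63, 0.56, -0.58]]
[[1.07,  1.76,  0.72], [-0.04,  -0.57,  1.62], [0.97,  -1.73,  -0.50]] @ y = [[0.77, -1.5, -1.63], [-1.10, 1.51, -0.45], [1.19, 1.49, 2.11]]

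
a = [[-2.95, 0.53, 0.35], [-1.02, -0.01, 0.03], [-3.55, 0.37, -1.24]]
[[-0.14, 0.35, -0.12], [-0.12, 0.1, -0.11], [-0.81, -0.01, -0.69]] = a @ [[0.13, -0.09, 0.11], [0.22, -0.02, 0.19], [0.35, 0.26, 0.30]]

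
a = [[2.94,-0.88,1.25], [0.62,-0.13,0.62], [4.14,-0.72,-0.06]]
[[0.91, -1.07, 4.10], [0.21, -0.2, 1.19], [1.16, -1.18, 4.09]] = a @ [[0.28, -0.18, 1.0], [-0.01, 0.6, -0.01], [0.06, -0.01, 0.92]]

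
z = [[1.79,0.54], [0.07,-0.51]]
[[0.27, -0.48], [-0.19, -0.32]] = z @ [[0.04, -0.44], [0.37, 0.57]]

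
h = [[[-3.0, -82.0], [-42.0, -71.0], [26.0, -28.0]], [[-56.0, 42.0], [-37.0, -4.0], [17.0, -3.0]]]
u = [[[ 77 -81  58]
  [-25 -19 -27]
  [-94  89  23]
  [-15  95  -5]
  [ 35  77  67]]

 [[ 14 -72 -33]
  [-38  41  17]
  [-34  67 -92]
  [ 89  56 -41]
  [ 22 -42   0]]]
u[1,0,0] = 14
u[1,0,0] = 14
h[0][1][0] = -42.0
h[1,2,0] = 17.0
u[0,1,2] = -27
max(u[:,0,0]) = 77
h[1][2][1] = -3.0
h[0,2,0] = 26.0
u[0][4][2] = 67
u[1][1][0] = -38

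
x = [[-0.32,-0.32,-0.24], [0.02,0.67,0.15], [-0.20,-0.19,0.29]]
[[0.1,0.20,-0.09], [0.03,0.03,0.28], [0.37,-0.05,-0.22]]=x@[[-0.76, -0.47, 0.07], [-0.08, 0.14, 0.5], [0.69, -0.39, -0.4]]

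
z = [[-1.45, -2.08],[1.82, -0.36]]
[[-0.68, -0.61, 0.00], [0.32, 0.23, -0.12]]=z@[[0.21, 0.16, -0.06], [0.18, 0.18, 0.04]]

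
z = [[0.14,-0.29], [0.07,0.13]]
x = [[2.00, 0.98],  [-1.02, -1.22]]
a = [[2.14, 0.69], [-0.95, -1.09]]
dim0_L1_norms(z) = [0.21, 0.42]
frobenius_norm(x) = 2.74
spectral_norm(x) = 2.68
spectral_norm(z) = 0.34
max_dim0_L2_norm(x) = 2.25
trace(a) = 1.05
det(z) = 0.04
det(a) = -1.68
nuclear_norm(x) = 3.22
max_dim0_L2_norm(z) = 0.32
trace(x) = 0.78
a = x + z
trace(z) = 0.27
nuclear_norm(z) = 0.45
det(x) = -1.44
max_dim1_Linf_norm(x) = 2.0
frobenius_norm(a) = 2.67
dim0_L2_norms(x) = [2.25, 1.56]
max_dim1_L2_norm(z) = 0.32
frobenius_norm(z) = 0.35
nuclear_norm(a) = 3.24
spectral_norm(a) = 2.59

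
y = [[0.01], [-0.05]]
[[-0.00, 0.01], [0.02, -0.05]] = y @ [[-0.46, 0.96]]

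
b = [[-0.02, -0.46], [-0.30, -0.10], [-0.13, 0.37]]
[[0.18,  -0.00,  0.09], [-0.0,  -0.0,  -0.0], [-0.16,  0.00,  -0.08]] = b @ [[0.14, -0.0, 0.07],  [-0.39, 0.01, -0.19]]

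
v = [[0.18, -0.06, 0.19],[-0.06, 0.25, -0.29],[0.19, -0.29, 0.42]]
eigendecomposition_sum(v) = [[0.08, -0.13, 0.19],  [-0.13, 0.20, -0.29],  [0.19, -0.29, 0.42]] + [[0.10, 0.07, 0.0], [0.07, 0.05, 0.00], [0.00, 0.0, 0.0]] + [[-0.0, 0.00, 0.0],  [0.0, -0.0, -0.00],  [0.0, -0.00, -0.00]]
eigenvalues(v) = [0.71, 0.15, -0.0]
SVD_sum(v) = [[0.08,-0.13,0.19], [-0.13,0.2,-0.29], [0.19,-0.29,0.42]] + [[0.10, 0.07, 0.0], [0.07, 0.05, 0.0], [0.0, 0.0, 0.00]] + [[-0.0, 0.00, 0.00], [0.00, -0.00, -0.00], [0.0, -0.0, -0.00]]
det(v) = -0.00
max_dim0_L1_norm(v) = 0.9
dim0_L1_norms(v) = [0.43, 0.6, 0.9]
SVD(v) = [[-0.34,-0.82,-0.46], [0.54,-0.57,0.62], [-0.77,-0.03,0.63]] @ diag([0.7053460500134044, 0.14623423819227443, 0.0015802882056789734]) @ [[-0.34, 0.54, -0.77], [-0.82, -0.57, -0.03], [0.46, -0.62, -0.63]]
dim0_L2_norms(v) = [0.27, 0.39, 0.54]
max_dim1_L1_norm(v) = 0.9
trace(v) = 0.85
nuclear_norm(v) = 0.85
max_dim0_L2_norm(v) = 0.54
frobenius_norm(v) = 0.72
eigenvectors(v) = [[-0.34, 0.82, -0.46], [0.54, 0.57, 0.62], [-0.77, 0.03, 0.63]]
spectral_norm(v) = 0.71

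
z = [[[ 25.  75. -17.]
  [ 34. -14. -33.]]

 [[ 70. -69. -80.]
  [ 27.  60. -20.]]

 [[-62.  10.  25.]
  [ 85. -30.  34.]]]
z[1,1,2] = -20.0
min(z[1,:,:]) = -80.0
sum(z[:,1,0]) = 146.0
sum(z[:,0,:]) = -23.0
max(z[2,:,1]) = 10.0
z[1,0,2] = -80.0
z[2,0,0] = -62.0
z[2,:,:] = [[-62.0, 10.0, 25.0], [85.0, -30.0, 34.0]]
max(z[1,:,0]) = 70.0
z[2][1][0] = 85.0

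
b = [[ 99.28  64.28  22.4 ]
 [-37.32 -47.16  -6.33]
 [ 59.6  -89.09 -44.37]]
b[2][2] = -44.37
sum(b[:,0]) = 121.56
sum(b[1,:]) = -90.80999999999999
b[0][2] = 22.4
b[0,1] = 64.28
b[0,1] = 64.28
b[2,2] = -44.37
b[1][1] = -47.16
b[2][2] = -44.37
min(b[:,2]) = -44.37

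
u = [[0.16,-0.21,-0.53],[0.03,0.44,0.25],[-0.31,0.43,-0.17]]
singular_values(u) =[0.77, 0.53, 0.23]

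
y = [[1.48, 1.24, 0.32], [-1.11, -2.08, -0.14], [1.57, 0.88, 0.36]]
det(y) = 0.03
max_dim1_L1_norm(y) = 3.33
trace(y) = -0.24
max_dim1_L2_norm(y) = 2.36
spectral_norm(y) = 3.46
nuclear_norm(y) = 4.35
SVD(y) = [[-0.56,  -0.27,  -0.78], [0.66,  -0.72,  -0.22], [-0.5,  -0.64,  0.58]] @ diag([3.464904404139787, 0.8784894256177997, 0.00968500131214283]) @ [[-0.68, -0.72, -0.13], [-0.68, 0.69, -0.25], [0.27, -0.08, -0.96]]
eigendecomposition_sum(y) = [[0.25,0.73,0.01],[-0.66,-1.89,-0.03],[0.09,0.26,0.00]] + [[1.23, 0.51, 0.31],[-0.45, -0.19, -0.11],[1.47, 0.61, 0.37]] + [[-0.00, -0.0, 0.0], [0.0, 0.00, -0.00], [0.01, 0.00, -0.01]]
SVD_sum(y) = [[1.32, 1.40, 0.25], [-1.54, -1.64, -0.30], [1.19, 1.26, 0.23]] + [[0.16, -0.16, 0.06],[0.43, -0.44, 0.16],[0.38, -0.38, 0.14]] + [[-0.00, 0.0, 0.01], [-0.00, 0.0, 0.00], [0.00, -0.00, -0.01]]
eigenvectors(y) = [[0.36, -0.63, -0.27], [-0.93, 0.23, 0.08], [0.13, -0.75, 0.96]]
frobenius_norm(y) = 3.57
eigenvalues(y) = [-1.63, 1.41, -0.01]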